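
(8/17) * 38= 304/17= 17.88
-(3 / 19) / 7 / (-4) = 0.01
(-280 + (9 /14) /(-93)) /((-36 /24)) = 121523 /651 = 186.67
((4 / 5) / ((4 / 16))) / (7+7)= 8 / 35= 0.23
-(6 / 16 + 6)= -51 / 8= -6.38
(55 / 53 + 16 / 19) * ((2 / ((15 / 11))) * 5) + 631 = 649299 / 1007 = 644.79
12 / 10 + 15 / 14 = 2.27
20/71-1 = -51/71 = -0.72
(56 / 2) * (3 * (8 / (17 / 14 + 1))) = 9408 / 31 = 303.48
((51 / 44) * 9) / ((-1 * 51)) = -9 / 44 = -0.20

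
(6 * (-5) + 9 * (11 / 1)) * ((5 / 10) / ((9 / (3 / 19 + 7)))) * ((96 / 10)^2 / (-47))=-1201152 / 22325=-53.80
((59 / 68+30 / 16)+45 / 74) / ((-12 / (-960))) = 168610 / 629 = 268.06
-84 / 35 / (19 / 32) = -384 / 95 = -4.04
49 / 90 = 0.54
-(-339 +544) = -205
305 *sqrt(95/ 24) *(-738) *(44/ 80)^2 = -907863 *sqrt(570)/ 160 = -135468.33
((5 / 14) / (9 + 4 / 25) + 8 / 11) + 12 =450215 / 35266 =12.77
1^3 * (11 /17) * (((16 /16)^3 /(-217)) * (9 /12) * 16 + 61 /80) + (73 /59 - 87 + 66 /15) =-80.91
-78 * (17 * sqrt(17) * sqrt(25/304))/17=-195 * sqrt(323)/38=-92.23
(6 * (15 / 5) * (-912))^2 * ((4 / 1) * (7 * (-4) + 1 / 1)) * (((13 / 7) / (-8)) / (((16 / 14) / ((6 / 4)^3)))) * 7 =139666946328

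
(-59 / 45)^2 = 3481 / 2025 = 1.72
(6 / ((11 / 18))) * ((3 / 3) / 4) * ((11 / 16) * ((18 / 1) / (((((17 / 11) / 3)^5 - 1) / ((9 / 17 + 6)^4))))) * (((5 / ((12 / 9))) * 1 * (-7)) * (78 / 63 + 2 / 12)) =425882607212495970405 / 201602514064384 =2112486.59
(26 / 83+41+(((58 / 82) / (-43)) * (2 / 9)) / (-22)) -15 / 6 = 1124546705 / 28973142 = 38.81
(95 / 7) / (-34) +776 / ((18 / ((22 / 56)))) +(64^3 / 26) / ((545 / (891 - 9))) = 247877961523 / 15176070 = 16333.48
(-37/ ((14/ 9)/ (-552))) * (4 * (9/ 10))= 1654344/ 35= 47266.97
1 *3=3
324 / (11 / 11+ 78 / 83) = 26892 / 161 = 167.03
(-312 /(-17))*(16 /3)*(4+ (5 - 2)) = 11648 /17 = 685.18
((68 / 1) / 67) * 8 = 8.12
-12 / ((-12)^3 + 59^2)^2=-0.00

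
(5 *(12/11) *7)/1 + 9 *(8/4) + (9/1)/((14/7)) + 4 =1423/22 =64.68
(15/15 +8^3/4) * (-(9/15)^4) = -10449/625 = -16.72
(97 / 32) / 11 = 97 / 352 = 0.28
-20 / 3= -6.67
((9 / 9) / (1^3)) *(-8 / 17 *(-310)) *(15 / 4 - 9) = -13020 / 17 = -765.88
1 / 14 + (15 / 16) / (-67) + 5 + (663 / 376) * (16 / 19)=43840547 / 6701072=6.54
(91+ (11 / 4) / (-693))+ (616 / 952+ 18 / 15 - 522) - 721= -24636361 / 21420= -1150.16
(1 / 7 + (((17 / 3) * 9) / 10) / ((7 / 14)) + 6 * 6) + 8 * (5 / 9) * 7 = 24398 / 315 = 77.45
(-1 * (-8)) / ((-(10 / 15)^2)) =-18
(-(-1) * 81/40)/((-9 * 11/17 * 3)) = -0.12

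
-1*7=-7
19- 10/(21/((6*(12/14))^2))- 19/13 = 22044/4459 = 4.94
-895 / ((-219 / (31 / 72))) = 27745 / 15768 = 1.76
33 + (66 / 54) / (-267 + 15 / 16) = 114923 / 3483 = 33.00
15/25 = 3/5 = 0.60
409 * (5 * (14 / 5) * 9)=51534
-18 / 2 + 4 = -5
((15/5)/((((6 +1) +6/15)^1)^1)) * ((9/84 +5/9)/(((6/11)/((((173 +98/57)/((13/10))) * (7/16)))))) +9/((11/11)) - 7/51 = 37.82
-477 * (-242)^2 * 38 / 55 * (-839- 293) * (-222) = -24251545682496 / 5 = -4850309136499.20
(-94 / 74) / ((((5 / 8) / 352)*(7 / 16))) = -1635.24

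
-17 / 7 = -2.43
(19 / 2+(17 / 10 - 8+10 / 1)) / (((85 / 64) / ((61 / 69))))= 85888 / 9775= 8.79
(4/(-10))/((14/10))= -2/7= -0.29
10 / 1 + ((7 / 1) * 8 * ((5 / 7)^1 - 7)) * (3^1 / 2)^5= -2663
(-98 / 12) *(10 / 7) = -35 / 3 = -11.67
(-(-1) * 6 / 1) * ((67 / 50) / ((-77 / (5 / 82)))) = -201 / 31570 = -0.01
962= 962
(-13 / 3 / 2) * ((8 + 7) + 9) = -52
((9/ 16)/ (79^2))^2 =0.00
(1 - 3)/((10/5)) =-1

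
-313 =-313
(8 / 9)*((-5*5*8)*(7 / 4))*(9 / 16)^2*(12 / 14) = -675 / 8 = -84.38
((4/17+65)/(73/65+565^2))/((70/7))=14417/705489732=0.00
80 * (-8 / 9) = -640 / 9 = -71.11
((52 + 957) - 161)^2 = 719104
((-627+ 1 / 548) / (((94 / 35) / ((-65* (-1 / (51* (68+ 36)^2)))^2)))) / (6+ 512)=-42949375 / 6863207613530112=-0.00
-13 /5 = -2.60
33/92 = 0.36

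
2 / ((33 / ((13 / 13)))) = 2 / 33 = 0.06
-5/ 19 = -0.26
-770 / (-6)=385 / 3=128.33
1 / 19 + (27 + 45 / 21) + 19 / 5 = 21942 / 665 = 33.00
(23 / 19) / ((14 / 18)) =207 / 133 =1.56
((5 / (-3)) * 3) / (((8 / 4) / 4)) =-10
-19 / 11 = -1.73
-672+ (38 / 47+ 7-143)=-37938 / 47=-807.19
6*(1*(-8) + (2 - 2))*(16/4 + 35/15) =-304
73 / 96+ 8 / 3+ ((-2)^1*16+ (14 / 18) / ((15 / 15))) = -8005 / 288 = -27.80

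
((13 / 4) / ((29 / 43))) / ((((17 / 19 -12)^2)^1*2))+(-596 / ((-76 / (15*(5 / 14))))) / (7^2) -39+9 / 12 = -2515704453635 / 67313258824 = -37.37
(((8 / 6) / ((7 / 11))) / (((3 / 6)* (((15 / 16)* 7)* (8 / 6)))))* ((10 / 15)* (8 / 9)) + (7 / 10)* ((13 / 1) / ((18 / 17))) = 8.88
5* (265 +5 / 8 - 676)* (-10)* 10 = 410375 / 2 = 205187.50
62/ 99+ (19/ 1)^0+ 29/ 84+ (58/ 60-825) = -11393777/ 13860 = -822.06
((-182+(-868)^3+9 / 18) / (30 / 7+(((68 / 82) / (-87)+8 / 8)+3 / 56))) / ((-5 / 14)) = 1828851606274728 / 5323145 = 343565994.59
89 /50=1.78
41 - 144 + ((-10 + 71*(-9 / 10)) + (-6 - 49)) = -2319 / 10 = -231.90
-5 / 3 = -1.67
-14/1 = -14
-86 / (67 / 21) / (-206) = 903 / 6901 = 0.13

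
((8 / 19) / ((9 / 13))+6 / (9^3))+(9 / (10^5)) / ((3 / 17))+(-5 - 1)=-2485364533 / 461700000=-5.38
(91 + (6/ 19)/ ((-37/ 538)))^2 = 3689955025/ 494209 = 7466.39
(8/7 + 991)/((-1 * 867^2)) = -0.00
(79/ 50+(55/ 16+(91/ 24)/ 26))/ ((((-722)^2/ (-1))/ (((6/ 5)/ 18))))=-0.00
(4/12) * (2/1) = 2/3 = 0.67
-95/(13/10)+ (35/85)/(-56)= -129213/1768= -73.08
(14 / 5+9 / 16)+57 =4829 / 80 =60.36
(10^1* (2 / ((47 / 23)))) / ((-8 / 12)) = -690 / 47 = -14.68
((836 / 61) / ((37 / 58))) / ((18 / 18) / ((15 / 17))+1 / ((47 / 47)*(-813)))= 32850620 / 1731119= 18.98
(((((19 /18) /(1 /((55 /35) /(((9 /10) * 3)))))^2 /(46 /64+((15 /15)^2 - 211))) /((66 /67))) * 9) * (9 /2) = -53211400 /717670611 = -0.07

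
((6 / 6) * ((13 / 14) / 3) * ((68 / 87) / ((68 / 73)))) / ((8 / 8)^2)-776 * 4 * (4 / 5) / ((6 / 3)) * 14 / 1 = -317571703 / 18270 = -17382.14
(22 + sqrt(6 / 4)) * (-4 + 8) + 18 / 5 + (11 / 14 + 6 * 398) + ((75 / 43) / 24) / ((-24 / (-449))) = 2 * sqrt(6) + 717125131 / 288960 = 2486.64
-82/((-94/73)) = 2993/47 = 63.68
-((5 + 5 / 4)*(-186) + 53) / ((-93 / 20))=-22190 / 93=-238.60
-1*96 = -96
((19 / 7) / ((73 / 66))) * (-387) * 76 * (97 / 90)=-198756492 / 2555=-77791.19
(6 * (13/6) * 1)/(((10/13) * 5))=169/50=3.38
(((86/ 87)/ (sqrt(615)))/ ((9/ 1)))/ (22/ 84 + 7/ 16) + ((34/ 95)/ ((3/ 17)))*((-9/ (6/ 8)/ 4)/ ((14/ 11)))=-3179/ 665 + 9632*sqrt(615)/ 37721025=-4.77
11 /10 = 1.10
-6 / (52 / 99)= -11.42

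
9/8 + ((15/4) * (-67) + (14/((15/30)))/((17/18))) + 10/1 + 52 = -21553/136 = -158.48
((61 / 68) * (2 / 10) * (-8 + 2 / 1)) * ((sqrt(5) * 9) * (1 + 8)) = -14823 * sqrt(5) / 170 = -194.97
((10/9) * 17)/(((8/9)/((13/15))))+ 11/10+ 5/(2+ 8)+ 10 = 1801/60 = 30.02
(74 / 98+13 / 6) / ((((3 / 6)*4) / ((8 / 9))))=1718 / 1323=1.30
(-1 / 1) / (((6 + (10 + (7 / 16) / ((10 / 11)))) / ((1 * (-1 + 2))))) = -160 / 2637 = -0.06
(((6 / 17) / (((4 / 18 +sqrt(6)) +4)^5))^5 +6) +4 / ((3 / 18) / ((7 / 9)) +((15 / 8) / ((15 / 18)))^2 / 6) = 4294927563596389980841124030222337959910283812402456536745649014577576225792453 / 439127623985792713463798065270686922220115772017794533133563960048529551602048-2518827274513346210843269962681128093126519764601641307974273865523 * sqrt(6) / 3705718345871668468048928820849678668524183730107970743743155781000249380608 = 9.78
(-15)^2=225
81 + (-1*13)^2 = 250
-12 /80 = -3 /20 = -0.15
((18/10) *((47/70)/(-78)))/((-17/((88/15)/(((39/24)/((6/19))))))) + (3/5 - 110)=-5225290943/47763625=-109.40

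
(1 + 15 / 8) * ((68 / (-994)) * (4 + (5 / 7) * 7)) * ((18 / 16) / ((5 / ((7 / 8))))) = -31671 / 90880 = -0.35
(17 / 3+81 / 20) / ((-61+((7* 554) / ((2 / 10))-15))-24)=583 / 1157400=0.00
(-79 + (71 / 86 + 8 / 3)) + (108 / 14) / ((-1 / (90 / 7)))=-2208449 / 12642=-174.69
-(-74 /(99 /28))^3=9167.77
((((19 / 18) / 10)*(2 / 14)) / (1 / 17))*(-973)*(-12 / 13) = 44897 / 195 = 230.24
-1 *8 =-8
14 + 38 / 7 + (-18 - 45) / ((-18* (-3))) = 18.26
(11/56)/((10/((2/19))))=11/5320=0.00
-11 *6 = -66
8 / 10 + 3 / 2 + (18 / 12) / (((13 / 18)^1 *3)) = 389 / 130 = 2.99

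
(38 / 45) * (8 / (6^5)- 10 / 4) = -46151 / 21870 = -2.11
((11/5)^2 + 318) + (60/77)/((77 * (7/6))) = 334979713/1037575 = 322.85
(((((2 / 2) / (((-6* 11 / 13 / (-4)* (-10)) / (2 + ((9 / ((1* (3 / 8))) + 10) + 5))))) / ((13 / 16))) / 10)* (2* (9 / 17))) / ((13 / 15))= -5904 / 12155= -0.49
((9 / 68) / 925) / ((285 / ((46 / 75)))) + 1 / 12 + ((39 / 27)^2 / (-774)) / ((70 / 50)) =2668556353109 / 32779949737500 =0.08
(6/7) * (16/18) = 16/21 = 0.76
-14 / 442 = -7 / 221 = -0.03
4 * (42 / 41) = 168 / 41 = 4.10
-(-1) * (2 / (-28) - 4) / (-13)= 57 / 182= 0.31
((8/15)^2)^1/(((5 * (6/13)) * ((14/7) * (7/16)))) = 3328/23625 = 0.14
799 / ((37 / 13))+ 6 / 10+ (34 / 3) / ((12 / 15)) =328001 / 1110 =295.50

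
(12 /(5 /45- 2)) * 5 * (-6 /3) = 1080 /17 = 63.53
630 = 630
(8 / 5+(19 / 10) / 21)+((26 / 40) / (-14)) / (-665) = 944339 / 558600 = 1.69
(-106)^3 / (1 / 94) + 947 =-111954557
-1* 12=-12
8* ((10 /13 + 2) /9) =32 /13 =2.46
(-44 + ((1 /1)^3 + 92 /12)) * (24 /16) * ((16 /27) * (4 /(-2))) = 1696 /27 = 62.81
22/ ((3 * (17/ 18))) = 132/ 17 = 7.76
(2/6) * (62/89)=62/267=0.23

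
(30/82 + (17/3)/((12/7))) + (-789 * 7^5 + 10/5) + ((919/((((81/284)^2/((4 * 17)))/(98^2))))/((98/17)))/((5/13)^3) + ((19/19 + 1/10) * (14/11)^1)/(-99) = 33261865341097229141/1479505500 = 22481744975.67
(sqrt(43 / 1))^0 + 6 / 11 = 17 / 11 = 1.55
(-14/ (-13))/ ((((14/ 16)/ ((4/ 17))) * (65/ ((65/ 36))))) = 16/ 1989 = 0.01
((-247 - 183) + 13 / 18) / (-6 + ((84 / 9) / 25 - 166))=193175 / 77232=2.50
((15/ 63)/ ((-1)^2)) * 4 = 20/ 21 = 0.95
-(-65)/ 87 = 65/ 87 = 0.75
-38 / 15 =-2.53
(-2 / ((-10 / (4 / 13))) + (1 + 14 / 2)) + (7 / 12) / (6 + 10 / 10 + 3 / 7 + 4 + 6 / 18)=40069 / 4940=8.11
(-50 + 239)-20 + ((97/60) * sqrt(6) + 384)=97 * sqrt(6)/60 + 553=556.96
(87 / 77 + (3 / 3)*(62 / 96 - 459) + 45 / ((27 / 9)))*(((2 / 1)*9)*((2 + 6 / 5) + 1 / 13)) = -1044420579 / 40040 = -26084.43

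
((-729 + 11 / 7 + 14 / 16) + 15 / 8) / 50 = -20291 / 1400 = -14.49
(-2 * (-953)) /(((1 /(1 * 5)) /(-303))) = -2887590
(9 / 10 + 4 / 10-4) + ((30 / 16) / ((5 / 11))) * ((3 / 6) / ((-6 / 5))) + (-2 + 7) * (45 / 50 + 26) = 20813 / 160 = 130.08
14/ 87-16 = -1378/ 87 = -15.84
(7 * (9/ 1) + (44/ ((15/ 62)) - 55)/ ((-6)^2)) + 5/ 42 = 251911/ 3780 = 66.64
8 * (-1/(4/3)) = -6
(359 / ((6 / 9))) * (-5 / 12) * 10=-8975 / 4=-2243.75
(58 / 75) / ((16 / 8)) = 29 / 75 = 0.39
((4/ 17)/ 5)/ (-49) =-4/ 4165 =-0.00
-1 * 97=-97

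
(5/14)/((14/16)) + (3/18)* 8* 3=216/49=4.41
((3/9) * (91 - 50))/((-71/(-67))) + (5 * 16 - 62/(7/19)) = -112405/1491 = -75.39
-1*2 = -2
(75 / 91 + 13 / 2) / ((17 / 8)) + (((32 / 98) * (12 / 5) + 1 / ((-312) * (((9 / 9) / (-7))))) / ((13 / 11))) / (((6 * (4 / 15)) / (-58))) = -287579485 / 13514592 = -21.28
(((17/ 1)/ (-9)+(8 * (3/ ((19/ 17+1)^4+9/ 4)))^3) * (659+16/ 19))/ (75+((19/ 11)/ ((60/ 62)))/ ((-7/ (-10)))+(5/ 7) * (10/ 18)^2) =-29167720958456493535989405/ 5269916795409313375512391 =-5.53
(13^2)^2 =28561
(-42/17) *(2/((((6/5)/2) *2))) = -4.12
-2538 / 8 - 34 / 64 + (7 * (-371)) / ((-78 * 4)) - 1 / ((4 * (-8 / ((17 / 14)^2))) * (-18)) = -454178485 / 1467648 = -309.46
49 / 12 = 4.08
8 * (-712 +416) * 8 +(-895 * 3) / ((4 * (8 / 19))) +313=-647207 / 32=-20225.22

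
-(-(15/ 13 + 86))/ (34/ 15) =16995/ 442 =38.45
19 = 19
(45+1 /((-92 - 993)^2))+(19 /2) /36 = 3836576347 /84760200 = 45.26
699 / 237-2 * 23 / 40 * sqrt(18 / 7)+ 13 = 1260 / 79-69 * sqrt(14) / 140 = 14.11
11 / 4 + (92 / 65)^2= 4.75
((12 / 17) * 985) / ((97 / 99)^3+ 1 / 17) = 573446709 / 824287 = 695.69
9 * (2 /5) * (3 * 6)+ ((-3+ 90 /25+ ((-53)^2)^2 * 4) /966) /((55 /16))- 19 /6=2541326863 /265650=9566.45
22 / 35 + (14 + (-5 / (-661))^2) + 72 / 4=498964657 / 15292235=32.63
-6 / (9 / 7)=-4.67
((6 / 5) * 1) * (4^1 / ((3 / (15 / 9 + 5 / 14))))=68 / 21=3.24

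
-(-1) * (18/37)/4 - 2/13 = -31/962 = -0.03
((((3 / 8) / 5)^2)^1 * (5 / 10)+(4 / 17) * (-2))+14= 736153 / 54400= 13.53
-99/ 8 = -12.38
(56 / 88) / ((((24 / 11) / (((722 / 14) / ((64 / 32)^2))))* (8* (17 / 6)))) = 361 / 2176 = 0.17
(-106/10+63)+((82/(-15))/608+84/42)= 248023/4560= 54.39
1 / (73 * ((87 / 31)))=31 / 6351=0.00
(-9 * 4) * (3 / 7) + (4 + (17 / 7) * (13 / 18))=-1219 / 126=-9.67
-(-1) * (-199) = -199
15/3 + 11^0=6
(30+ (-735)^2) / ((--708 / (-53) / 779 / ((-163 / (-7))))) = -1211932611385 / 1652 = -733615382.19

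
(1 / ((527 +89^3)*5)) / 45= 1 / 158736600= 0.00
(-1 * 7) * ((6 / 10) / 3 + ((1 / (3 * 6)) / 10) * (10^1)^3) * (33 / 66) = -1813 / 90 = -20.14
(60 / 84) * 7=5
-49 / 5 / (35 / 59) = -413 / 25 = -16.52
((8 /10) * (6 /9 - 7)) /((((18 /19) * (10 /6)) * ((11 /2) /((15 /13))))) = -1444 /2145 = -0.67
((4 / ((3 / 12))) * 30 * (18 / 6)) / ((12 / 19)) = 2280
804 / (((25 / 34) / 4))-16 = 4357.76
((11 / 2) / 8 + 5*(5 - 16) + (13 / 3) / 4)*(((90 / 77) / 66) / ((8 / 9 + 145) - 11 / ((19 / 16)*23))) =-7177725 / 1107773392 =-0.01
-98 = -98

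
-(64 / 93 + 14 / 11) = -2006 / 1023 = -1.96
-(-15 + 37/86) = 1253/86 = 14.57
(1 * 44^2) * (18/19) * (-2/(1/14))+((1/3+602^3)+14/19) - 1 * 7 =218115847.12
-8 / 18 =-4 / 9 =-0.44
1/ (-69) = -1/ 69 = -0.01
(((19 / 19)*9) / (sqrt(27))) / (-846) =-sqrt(3) / 846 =-0.00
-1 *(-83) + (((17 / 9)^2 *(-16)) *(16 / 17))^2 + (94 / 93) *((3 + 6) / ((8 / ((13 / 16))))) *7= 38741366719 / 13017024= 2976.21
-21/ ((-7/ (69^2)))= 14283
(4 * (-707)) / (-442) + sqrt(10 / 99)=sqrt(110) / 33 + 1414 / 221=6.72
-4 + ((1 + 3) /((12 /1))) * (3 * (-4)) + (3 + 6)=1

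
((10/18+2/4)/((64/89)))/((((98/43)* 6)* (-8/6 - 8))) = -72713/6322176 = -0.01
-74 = -74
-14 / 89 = -0.16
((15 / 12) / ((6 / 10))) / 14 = 25 / 168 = 0.15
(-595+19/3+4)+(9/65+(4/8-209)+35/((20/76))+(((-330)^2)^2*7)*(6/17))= 194253855424013/6630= 29299224045.85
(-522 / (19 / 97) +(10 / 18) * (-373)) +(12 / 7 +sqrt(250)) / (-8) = -6876487 / 2394 - 5 * sqrt(10) / 8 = -2874.36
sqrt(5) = 2.24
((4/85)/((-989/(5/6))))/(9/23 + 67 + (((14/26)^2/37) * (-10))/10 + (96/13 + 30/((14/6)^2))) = -612794/1240649418537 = -0.00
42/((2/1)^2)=21/2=10.50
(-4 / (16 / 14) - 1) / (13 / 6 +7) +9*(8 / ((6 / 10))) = 6573 / 55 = 119.51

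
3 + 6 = 9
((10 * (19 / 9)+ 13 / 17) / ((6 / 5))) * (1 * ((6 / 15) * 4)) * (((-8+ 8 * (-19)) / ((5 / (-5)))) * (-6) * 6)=-8568320 / 51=-168006.27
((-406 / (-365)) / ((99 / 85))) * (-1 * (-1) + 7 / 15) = 13804 / 9855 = 1.40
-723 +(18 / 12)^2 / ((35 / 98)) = -7167 / 10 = -716.70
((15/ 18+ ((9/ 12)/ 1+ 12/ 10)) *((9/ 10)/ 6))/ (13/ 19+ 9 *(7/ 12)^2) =3173/ 28475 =0.11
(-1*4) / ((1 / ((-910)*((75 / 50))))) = 5460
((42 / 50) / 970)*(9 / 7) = 27 / 24250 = 0.00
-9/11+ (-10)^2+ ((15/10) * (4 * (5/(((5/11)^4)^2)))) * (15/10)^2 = 37140.40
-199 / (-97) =199 / 97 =2.05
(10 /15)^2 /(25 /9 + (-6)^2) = 4 /349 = 0.01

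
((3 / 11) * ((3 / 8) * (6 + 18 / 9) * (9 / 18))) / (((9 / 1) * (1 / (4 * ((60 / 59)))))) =120 / 649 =0.18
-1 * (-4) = 4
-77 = -77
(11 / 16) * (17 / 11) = 1.06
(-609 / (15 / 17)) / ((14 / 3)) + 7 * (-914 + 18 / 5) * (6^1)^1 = -383847 / 10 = -38384.70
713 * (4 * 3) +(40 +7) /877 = 8556.05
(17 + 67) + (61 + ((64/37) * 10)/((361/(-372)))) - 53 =990764/13357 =74.18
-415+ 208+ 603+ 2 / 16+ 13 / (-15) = 47431 / 120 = 395.26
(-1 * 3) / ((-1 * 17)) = 3 / 17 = 0.18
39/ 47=0.83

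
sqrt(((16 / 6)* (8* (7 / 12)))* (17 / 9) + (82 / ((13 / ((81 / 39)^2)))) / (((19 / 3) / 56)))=4* sqrt(13784725682) / 28899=16.25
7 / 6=1.17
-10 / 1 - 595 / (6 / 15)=-2995 / 2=-1497.50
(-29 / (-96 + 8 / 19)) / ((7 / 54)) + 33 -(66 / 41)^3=13654055049 / 438061876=31.17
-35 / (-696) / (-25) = -7 / 3480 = -0.00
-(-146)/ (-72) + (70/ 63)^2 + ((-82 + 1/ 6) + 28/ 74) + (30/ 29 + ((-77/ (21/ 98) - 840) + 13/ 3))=-443678239/ 347652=-1276.21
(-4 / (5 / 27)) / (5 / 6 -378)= 648 / 11315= 0.06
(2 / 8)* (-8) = -2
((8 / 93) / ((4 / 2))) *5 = 20 / 93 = 0.22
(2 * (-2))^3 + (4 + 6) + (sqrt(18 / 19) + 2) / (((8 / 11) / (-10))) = -163 / 2 - 165 * sqrt(38) / 76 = -94.88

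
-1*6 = -6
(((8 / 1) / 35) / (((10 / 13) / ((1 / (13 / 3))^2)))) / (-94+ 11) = -36 / 188825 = -0.00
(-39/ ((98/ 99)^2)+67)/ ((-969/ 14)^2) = 261229/ 46009089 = 0.01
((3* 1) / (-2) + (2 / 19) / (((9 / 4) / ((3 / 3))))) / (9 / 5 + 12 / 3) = -2485 / 9918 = -0.25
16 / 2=8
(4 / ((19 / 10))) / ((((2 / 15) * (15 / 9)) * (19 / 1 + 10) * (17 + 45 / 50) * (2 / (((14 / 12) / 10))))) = 0.00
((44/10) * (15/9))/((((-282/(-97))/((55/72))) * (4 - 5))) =-58685/30456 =-1.93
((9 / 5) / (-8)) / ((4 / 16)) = -9 / 10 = -0.90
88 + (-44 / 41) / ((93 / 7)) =335236 / 3813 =87.92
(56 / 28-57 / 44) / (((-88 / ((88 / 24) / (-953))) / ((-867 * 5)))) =-44795 / 335456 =-0.13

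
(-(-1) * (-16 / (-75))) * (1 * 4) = 64 / 75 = 0.85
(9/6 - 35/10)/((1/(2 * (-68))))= 272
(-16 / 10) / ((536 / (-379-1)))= 76 / 67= 1.13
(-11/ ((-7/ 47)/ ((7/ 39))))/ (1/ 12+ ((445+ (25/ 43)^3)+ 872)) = 0.01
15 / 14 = 1.07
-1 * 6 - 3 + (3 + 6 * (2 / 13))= -5.08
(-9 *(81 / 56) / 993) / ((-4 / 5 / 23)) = 27945 / 74144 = 0.38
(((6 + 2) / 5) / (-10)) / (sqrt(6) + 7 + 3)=-4 / 235 + 2 * sqrt(6) / 1175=-0.01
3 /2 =1.50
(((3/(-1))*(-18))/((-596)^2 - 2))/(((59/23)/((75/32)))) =46575/335322016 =0.00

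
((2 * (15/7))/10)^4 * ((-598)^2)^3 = 3704180343629073984/2401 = 1542765657488160.76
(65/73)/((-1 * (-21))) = 65/1533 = 0.04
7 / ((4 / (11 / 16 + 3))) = 413 / 64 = 6.45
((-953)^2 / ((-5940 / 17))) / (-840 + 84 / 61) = 941812733 / 303866640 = 3.10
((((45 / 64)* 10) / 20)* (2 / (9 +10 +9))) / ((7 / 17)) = 0.06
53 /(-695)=-53 /695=-0.08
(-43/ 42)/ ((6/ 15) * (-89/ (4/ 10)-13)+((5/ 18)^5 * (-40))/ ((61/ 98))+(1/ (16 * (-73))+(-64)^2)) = -150755246280/ 589246514593961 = -0.00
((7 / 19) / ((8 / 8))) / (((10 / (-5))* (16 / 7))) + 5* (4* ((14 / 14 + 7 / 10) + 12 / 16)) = 29743 / 608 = 48.92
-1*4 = -4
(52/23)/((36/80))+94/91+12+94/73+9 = 38976953/1375101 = 28.34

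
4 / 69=0.06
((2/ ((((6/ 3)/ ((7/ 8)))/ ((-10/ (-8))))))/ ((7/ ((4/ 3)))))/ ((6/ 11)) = 55/ 144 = 0.38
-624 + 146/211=-131518/211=-623.31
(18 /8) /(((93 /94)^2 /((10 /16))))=11045 /7688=1.44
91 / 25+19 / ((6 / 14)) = 3598 / 75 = 47.97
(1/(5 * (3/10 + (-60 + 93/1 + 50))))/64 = 0.00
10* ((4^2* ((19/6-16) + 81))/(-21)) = -32720/63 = -519.37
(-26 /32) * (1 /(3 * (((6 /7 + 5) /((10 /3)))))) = -455 /2952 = -0.15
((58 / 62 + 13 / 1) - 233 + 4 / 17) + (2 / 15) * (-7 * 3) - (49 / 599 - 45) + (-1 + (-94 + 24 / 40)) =-427912153 / 1578365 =-271.11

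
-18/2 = -9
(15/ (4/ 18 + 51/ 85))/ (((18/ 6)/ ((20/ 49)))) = 4500/ 1813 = 2.48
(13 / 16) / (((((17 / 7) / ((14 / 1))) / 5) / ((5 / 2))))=15925 / 272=58.55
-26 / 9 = -2.89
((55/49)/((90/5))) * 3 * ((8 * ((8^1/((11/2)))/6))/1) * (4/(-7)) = -640/3087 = -0.21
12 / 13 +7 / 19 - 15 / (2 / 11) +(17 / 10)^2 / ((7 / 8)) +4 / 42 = -20180129 / 259350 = -77.81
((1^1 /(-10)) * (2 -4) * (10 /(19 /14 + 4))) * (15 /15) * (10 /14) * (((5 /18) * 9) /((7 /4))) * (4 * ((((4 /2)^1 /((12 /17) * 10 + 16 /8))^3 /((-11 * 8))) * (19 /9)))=-0.00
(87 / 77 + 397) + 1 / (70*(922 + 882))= 652933 / 1640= 398.13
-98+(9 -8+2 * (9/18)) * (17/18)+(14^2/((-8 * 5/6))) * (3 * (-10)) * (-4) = -3624.11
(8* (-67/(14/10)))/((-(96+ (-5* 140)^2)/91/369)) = 1606995/61262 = 26.23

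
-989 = -989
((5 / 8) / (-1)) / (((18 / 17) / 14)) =-8.26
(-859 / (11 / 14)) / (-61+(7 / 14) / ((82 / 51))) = 18.01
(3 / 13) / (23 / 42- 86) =-126 / 46657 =-0.00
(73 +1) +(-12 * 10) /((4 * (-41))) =3064 /41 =74.73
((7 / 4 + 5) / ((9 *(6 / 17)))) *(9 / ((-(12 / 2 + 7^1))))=-153 / 104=-1.47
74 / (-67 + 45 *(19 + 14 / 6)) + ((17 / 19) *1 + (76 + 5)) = 73206 / 893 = 81.98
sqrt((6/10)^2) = 3/5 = 0.60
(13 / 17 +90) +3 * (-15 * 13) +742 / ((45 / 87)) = 239776 / 255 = 940.30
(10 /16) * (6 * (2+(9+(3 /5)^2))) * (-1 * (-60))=2556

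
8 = 8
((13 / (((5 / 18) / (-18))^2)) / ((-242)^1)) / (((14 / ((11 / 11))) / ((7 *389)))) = -132715908 / 3025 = -43873.03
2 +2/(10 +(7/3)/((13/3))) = 300/137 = 2.19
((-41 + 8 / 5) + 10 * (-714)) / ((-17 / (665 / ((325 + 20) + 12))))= 682043 / 867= 786.67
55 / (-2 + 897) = 11 / 179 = 0.06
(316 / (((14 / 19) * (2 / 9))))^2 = 3724348.59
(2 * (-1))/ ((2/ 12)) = -12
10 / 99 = 0.10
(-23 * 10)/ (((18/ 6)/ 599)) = -137770/ 3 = -45923.33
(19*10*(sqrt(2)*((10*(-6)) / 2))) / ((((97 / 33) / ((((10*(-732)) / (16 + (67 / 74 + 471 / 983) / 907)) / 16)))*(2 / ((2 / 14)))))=946283283569250*sqrt(2) / 238947482767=5600.59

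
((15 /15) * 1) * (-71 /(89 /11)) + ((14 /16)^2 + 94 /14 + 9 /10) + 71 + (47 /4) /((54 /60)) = 83.66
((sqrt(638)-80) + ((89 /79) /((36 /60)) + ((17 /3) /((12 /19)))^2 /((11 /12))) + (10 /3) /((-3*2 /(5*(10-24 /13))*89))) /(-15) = -sqrt(638) /15-1025294807 /1628801460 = -2.31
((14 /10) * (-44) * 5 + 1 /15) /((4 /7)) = -538.88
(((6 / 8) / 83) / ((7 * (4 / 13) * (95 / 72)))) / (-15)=-117 / 551950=-0.00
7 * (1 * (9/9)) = 7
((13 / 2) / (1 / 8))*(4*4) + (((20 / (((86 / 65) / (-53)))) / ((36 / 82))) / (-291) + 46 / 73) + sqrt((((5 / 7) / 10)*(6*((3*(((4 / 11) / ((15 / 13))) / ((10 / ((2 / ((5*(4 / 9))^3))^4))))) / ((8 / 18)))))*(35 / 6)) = 838.93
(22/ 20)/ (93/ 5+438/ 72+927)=0.00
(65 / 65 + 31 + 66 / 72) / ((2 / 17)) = 6715 / 24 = 279.79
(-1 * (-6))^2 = 36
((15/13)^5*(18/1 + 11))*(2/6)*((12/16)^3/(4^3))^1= 198196875/1520816128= 0.13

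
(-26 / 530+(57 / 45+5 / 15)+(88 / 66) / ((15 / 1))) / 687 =3911 / 1638495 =0.00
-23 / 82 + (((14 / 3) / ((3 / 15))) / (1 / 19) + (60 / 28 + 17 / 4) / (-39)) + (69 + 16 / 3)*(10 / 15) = 66143173 / 134316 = 492.44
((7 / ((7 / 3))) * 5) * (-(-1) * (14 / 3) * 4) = 280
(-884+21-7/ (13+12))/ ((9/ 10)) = -4796/ 5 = -959.20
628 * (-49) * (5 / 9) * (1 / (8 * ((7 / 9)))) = -5495 / 2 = -2747.50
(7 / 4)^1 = 7 / 4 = 1.75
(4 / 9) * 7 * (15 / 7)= 20 / 3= 6.67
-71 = -71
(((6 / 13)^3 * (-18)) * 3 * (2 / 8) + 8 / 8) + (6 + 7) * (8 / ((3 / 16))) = 554.34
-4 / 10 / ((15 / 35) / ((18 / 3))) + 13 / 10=-43 / 10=-4.30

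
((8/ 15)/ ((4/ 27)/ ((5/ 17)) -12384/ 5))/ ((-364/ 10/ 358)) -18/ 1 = -27375948/ 1521065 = -18.00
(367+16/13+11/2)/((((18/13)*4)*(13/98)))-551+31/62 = -13045/312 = -41.81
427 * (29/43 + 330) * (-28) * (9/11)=-1530021276/473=-3234717.29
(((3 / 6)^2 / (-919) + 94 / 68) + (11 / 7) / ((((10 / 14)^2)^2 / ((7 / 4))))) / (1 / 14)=1633098873 / 9764375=167.25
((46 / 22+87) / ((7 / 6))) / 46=420 / 253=1.66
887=887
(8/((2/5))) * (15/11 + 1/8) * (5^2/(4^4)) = 16375/5632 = 2.91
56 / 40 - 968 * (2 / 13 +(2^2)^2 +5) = -1330909 / 65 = -20475.52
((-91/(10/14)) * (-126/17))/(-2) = -40131/85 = -472.13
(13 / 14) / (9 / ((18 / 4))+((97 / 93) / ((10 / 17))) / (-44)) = 0.47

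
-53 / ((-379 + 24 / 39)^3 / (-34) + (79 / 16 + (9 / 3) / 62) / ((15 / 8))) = -920466105 / 27672866609506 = -0.00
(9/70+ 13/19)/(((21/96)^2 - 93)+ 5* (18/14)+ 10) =-553472/52109495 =-0.01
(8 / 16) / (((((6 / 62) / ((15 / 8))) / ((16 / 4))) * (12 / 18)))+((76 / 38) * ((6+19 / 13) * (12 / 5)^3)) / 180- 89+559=34402621 / 65000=529.27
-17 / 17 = -1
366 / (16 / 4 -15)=-366 / 11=-33.27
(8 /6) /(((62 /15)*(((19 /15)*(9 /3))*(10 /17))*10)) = 17 /1178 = 0.01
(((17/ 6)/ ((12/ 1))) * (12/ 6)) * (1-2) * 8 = -34/ 9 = -3.78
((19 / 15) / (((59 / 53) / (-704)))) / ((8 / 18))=-531696 / 295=-1802.36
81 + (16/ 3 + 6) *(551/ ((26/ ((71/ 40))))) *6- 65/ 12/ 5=2637.83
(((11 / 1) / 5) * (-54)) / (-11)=10.80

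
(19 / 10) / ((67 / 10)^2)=190 / 4489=0.04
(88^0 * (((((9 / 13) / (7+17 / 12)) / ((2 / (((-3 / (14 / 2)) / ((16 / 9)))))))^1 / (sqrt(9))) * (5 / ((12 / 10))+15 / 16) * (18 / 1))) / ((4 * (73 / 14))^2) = -1250235 / 1791226112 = -0.00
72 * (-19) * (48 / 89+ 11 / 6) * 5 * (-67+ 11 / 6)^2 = -18401521565 / 267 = -68919556.42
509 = 509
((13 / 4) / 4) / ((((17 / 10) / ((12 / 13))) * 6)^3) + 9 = 7473173 / 830297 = 9.00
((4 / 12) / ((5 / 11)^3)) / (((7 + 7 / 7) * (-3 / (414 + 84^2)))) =-110473 / 100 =-1104.73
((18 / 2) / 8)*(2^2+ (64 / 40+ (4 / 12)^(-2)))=657 / 40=16.42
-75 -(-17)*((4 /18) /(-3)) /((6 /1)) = -6092 /81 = -75.21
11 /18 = 0.61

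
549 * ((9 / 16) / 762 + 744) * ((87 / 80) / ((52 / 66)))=4765764771801 / 8453120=563787.66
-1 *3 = -3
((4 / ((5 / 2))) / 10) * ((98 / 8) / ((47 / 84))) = 4116 / 1175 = 3.50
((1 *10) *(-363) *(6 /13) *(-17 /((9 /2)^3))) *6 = 658240 /351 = 1875.33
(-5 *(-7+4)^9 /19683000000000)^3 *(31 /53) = 31 /424000000000000000000000000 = 0.00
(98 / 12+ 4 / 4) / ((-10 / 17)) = -187 / 12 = -15.58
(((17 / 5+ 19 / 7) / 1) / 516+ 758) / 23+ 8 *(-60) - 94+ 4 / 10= -112286137 / 207690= -540.64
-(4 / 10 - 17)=83 / 5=16.60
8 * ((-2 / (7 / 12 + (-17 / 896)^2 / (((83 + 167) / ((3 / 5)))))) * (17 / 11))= -818872320000 / 19317788611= -42.39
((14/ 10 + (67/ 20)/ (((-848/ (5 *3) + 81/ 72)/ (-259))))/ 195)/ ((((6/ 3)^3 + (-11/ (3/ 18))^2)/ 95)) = 10775527/ 5658166020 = 0.00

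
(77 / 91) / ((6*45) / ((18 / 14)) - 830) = -11 / 8060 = -0.00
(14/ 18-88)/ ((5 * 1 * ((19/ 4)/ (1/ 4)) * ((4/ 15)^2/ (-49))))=192325/ 304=632.65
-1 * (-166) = 166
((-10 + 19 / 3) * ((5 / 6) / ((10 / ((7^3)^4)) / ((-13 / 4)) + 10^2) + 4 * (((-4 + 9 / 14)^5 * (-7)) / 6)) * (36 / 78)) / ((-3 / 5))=5612.88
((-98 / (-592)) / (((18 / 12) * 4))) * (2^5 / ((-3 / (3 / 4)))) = -49 / 222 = -0.22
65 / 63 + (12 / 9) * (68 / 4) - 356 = -20935 / 63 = -332.30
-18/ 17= -1.06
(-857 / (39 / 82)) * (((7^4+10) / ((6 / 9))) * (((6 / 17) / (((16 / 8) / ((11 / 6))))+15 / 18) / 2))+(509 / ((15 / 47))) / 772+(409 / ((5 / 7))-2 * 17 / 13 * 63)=-741960231443 / 196860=-3768974.05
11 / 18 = 0.61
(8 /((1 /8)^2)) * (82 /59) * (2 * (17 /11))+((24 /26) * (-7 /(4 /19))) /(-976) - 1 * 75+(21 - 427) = 14151020407 /8234512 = 1718.50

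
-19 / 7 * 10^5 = -1900000 / 7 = -271428.57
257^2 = 66049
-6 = -6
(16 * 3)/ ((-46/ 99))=-103.30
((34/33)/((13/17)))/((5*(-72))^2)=289/27799200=0.00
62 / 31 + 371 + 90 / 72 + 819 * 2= 8049 / 4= 2012.25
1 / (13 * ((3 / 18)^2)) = 36 / 13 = 2.77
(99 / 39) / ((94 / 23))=759 / 1222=0.62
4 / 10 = 2 / 5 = 0.40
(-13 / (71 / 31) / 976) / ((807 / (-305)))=2015 / 916752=0.00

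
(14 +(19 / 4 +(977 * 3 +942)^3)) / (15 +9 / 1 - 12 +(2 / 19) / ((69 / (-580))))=304652800089873 / 58288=5226681308.16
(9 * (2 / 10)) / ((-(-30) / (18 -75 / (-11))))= 819 / 550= 1.49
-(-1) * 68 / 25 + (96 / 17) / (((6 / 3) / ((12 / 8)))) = 2956 / 425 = 6.96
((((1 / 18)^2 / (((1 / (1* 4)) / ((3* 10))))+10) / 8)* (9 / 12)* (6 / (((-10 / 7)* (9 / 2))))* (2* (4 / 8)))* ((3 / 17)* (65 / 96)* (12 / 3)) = -3185 / 7344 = -0.43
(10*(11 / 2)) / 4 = 55 / 4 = 13.75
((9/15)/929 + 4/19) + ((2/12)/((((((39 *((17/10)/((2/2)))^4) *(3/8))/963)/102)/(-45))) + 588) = -30680221619587/5636758595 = -5442.88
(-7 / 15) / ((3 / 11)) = -77 / 45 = -1.71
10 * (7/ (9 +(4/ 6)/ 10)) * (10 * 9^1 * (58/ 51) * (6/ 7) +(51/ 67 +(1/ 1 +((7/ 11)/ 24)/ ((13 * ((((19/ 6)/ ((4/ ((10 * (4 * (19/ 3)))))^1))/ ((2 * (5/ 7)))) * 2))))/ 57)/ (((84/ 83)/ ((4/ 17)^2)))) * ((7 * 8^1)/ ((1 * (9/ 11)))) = 36757202375209925/ 792482145039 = 46382.37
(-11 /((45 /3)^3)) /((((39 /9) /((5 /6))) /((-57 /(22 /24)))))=38 /975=0.04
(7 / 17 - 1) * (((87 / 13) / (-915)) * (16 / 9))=928 / 121329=0.01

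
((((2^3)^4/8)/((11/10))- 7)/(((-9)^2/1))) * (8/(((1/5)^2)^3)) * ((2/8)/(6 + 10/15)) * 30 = 26265625/33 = 795928.03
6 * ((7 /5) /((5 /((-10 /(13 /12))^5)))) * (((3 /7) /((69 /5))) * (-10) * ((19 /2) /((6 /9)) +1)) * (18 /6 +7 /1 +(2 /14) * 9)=359736422400000 /59778173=6017855.75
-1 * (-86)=86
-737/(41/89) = -65593/41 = -1599.83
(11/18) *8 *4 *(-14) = -2464/9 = -273.78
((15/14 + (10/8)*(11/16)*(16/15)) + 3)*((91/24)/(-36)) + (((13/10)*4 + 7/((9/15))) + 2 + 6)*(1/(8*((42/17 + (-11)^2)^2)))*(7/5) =-599633973047/1141983619200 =-0.53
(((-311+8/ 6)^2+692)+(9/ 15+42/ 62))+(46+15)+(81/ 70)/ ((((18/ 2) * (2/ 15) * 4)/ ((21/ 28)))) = 60401073251/ 624960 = 96647.90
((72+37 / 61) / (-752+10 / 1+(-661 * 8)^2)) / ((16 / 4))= 4429 / 6822777288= 0.00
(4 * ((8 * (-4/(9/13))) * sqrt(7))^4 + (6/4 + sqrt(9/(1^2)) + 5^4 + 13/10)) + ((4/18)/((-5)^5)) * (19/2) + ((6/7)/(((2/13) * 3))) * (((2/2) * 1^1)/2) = 256807532424744211/287043750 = 894663382.93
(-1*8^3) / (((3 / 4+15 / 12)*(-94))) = 128 / 47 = 2.72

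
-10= -10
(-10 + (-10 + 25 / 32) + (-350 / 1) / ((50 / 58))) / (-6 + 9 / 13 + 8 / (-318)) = 28125669 / 352736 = 79.74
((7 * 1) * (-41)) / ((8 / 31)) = -8897 / 8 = -1112.12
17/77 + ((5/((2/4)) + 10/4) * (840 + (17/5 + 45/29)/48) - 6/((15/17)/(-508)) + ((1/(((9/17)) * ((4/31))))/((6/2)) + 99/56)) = 9620760811/689040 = 13962.56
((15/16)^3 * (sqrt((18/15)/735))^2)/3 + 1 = 100397/100352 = 1.00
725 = 725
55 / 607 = 0.09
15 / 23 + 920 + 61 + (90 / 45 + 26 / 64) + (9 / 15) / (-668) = 984.06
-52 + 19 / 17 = -50.88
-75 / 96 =-25 / 32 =-0.78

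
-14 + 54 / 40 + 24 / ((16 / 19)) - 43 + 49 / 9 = -3907 / 180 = -21.71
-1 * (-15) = 15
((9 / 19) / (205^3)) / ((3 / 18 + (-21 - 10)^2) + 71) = 54 / 1013715913375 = 0.00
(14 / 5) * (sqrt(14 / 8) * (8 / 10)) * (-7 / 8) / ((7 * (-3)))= 7 * sqrt(7) / 150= 0.12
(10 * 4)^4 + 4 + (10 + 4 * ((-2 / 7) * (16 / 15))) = 268801342 / 105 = 2560012.78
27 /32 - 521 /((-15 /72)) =400263 /160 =2501.64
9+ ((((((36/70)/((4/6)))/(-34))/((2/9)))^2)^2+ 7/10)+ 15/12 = 351338916376401/32085427360000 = 10.95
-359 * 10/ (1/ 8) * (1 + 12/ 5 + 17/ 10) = -146472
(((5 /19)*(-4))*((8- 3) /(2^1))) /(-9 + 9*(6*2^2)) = -50 /3933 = -0.01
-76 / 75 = -1.01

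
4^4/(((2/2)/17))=4352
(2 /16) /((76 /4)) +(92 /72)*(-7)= -12227 /1368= -8.94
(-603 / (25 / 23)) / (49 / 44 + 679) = -67804 / 83125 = -0.82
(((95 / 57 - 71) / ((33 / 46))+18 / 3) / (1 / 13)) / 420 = -8333 / 2970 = -2.81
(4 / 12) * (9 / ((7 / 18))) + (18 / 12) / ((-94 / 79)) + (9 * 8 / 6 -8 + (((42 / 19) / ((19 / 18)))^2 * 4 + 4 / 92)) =110603506959 / 3944556028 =28.04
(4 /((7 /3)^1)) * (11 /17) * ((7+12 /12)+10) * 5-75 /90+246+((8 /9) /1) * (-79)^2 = 12621851 /2142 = 5892.55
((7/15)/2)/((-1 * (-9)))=7/270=0.03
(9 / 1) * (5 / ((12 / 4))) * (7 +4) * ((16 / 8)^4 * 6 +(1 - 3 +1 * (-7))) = 14355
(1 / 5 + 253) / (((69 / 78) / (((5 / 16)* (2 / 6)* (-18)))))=-24687 / 46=-536.67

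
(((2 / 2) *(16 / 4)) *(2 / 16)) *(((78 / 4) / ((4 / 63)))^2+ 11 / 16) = 6036893 / 128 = 47163.23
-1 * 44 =-44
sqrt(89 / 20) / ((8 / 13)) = 13 * sqrt(445) / 80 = 3.43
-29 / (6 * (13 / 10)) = -3.72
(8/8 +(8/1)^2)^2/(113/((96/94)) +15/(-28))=1419600/36997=38.37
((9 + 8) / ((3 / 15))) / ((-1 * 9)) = -85 / 9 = -9.44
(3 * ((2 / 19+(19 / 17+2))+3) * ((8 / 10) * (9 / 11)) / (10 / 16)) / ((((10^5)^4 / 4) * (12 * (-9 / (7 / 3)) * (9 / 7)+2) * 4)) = -265923 / 78221515625000000000000000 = -0.00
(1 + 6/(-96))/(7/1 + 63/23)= 345/3584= 0.10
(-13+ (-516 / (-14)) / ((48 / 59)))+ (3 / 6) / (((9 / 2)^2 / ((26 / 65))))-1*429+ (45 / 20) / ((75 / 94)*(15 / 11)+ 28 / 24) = -31382840417 / 79311960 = -395.69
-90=-90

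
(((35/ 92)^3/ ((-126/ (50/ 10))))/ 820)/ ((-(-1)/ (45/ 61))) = -30625/ 15579989504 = -0.00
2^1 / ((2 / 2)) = 2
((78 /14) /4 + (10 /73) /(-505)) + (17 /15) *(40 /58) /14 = 1.45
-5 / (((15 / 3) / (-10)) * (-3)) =-10 / 3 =-3.33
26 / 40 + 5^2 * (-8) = -3987 / 20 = -199.35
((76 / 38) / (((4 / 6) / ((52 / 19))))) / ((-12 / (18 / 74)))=-117 / 703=-0.17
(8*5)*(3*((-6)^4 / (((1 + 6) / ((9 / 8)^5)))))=71744535 / 1792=40036.01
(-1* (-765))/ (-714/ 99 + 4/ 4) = -5049/ 41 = -123.15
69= 69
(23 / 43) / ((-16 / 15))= -345 / 688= -0.50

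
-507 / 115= -4.41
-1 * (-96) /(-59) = -96 /59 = -1.63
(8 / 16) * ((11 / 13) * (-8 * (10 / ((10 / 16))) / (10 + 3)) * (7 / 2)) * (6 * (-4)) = 59136 / 169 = 349.92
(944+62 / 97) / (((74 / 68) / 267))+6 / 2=831827907 / 3589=231771.50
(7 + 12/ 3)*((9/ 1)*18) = 1782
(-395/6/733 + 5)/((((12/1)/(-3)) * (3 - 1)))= -0.61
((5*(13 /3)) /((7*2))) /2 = 65 /84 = 0.77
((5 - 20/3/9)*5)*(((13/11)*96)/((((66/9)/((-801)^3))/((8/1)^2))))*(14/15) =-1223838817044480/121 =-10114370388797.36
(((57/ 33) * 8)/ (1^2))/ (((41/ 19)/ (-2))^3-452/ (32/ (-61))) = 4170272/ 259655913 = 0.02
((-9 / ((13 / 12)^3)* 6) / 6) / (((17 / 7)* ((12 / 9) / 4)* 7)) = -46656 / 37349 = -1.25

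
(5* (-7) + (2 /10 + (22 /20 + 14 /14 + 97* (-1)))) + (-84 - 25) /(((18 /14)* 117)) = -1373371 /10530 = -130.42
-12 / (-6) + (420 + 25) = 447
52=52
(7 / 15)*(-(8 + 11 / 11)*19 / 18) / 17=-133 / 510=-0.26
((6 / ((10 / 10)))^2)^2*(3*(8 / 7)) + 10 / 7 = 31114 / 7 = 4444.86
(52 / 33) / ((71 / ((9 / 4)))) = 39 / 781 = 0.05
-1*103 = -103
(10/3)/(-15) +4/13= 10/117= 0.09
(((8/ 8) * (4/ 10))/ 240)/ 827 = 1/ 496200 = 0.00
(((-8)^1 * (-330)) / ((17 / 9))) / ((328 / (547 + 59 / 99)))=1626360 / 697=2333.37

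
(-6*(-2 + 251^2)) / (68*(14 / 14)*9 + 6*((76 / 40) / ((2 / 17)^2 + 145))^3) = -4637197043632374571000 / 7507962172107343771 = -617.64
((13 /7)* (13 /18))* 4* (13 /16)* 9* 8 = 2197 /7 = 313.86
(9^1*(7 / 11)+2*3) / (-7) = -129 / 77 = -1.68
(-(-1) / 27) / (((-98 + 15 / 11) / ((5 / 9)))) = -0.00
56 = 56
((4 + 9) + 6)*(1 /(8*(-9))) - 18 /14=-781 /504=-1.55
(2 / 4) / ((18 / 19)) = 19 / 36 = 0.53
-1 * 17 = -17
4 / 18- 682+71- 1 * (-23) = -5290 / 9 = -587.78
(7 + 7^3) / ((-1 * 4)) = -175 / 2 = -87.50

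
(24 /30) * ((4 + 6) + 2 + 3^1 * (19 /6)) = 86 /5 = 17.20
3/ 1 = 3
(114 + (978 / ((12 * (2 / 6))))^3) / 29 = 116931081 / 232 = 504013.28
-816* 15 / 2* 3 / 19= -18360 / 19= -966.32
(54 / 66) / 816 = 3 / 2992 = 0.00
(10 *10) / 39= 2.56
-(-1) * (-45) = -45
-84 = -84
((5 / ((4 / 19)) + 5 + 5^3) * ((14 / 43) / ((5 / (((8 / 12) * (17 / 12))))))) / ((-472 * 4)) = -4879 / 974208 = -0.01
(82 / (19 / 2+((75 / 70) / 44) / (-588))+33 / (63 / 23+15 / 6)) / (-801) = -4127111098 / 221415517467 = -0.02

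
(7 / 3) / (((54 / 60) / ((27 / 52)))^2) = 525 / 676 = 0.78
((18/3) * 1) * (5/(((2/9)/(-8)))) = -1080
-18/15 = -6/5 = -1.20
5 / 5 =1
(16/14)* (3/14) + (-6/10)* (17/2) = -2379/490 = -4.86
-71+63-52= -60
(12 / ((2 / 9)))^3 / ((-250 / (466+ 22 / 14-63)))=-222969024 / 875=-254821.74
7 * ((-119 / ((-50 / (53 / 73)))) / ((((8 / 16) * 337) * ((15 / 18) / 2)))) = 529788 / 3075125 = 0.17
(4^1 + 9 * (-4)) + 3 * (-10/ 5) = -38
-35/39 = -0.90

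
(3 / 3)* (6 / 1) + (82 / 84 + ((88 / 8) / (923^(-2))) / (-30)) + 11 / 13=-426379787 / 1365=-312366.14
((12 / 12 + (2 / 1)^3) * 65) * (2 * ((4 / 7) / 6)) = 780 / 7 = 111.43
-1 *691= -691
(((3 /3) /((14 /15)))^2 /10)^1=45 /392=0.11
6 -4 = 2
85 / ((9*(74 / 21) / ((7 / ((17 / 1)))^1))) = 245 / 222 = 1.10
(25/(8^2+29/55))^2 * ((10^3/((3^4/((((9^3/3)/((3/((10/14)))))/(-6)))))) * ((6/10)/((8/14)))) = -236328125/12595401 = -18.76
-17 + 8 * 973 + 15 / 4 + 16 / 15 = 466309 / 60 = 7771.82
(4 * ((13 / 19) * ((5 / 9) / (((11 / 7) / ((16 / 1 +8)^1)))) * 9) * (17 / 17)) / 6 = 7280 / 209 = 34.83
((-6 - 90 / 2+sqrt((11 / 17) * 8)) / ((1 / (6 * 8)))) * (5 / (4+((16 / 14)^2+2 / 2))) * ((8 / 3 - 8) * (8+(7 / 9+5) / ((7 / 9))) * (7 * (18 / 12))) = 172730880 / 103 - 6773760 * sqrt(374) / 1751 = 1602185.42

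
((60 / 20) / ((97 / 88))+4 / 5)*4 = 6832 / 485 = 14.09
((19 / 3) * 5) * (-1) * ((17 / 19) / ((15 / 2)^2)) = -68 / 135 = -0.50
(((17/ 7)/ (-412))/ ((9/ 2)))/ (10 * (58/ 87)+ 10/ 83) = -1411/ 7310940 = -0.00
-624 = -624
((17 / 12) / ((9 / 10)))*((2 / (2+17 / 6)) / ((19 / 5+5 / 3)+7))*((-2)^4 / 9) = 800 / 8613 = 0.09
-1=-1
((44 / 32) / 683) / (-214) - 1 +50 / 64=-511589 / 2338592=-0.22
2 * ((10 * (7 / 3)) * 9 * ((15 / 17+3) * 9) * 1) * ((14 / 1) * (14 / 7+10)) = 41912640 / 17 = 2465449.41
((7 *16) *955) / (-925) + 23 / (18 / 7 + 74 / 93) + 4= -42499179 / 405520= -104.80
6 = 6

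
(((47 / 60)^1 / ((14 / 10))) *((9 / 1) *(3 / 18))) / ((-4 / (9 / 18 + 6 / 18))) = -235 / 1344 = -0.17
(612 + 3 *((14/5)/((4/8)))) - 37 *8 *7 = -7216/5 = -1443.20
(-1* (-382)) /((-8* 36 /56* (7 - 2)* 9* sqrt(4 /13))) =-1337* sqrt(13) /1620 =-2.98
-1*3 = -3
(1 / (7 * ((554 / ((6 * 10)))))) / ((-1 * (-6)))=5 / 1939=0.00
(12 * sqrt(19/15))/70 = 0.19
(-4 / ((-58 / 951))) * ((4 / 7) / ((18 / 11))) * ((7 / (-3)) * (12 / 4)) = -13948 / 87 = -160.32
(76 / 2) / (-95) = -2 / 5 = -0.40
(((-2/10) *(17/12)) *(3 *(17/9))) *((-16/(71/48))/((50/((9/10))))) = 13872/44375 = 0.31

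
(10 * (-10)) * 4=-400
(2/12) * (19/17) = 19/102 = 0.19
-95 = -95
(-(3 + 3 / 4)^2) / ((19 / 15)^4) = -11390625 / 2085136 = -5.46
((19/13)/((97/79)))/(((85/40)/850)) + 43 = 654623/1261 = 519.13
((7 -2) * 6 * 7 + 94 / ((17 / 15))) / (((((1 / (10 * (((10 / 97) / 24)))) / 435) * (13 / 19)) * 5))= 34299750 / 21437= 1600.03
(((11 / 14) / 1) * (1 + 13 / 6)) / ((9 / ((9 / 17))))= 209 / 1428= 0.15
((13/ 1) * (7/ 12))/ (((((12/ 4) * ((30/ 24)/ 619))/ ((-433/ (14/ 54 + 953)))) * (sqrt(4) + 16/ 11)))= -804885081/ 4890220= -164.59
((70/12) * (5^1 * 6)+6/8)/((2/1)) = 703/8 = 87.88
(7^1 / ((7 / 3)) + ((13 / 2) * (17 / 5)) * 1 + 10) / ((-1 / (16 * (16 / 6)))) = -7488 / 5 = -1497.60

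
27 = 27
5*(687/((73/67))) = 230145/73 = 3152.67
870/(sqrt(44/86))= 435 * sqrt(946)/11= 1216.30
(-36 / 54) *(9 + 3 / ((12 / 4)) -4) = -4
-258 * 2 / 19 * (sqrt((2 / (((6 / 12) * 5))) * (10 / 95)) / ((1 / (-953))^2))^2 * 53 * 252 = -45476570030774375808 / 1805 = -25194775640318213.74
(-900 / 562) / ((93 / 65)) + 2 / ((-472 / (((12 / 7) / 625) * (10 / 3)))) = -503361172 / 449705375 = -1.12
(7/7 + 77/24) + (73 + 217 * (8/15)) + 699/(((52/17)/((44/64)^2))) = 60094237/199680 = 300.95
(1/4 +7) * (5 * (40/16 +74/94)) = 44805/376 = 119.16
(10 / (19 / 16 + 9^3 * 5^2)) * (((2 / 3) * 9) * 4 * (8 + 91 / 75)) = 176896 / 1458095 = 0.12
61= 61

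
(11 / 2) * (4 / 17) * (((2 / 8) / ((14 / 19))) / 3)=209 / 1428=0.15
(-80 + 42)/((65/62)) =-2356/65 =-36.25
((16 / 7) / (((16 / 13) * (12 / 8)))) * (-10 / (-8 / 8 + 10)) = -1.38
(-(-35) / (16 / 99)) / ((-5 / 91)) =-63063 / 16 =-3941.44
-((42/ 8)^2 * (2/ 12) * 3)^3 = -85766121/ 32768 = -2617.37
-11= -11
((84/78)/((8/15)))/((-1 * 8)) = -105/416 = -0.25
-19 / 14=-1.36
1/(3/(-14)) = -14/3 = -4.67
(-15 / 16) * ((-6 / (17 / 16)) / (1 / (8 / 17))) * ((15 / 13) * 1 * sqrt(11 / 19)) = 10800 * sqrt(209) / 71383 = 2.19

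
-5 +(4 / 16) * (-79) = -99 / 4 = -24.75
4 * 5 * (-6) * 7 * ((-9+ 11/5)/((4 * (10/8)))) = 5712/5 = 1142.40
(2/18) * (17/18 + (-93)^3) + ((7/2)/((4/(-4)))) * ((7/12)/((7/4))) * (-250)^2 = -26290909/162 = -162289.56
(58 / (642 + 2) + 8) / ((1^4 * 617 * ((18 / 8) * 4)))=2605 / 1788066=0.00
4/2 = 2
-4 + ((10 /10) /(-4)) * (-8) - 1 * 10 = -12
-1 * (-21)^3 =9261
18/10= 9/5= 1.80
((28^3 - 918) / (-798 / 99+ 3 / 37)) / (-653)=25682514 / 6362179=4.04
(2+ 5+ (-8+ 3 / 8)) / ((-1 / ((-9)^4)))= 32805 / 8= 4100.62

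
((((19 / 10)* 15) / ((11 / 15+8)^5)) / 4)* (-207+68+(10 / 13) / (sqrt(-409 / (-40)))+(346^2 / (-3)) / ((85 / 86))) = -29811452473125 / 5246810592536+216421875* sqrt(4090) / 410254292948734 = -5.68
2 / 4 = 1 / 2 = 0.50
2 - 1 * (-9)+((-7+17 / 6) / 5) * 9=7 / 2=3.50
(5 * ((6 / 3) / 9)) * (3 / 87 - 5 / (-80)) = 0.11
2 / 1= 2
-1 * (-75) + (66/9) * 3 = 97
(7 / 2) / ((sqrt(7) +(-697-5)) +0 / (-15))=-2457 / 492797-7 * sqrt(7) / 985594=-0.01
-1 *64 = -64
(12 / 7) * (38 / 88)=57 / 77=0.74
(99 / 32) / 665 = 99 / 21280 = 0.00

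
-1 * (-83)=83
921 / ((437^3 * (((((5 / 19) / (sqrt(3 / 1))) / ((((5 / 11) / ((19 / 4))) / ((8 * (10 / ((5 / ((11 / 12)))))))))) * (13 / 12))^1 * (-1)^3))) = -0.00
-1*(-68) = 68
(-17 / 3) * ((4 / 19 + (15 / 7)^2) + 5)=-51714 / 931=-55.55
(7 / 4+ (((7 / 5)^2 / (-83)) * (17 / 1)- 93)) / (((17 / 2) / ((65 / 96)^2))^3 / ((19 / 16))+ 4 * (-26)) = -0.02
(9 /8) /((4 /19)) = 171 /32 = 5.34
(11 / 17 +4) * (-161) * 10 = -127190 / 17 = -7481.76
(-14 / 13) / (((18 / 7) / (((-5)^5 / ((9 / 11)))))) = 1684375 / 1053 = 1599.60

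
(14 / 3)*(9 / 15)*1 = 14 / 5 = 2.80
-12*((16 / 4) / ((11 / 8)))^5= -2500.16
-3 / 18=-1 / 6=-0.17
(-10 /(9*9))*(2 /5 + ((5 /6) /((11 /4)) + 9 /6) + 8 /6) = -389 /891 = -0.44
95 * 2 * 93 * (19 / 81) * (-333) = -4140670 / 3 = -1380223.33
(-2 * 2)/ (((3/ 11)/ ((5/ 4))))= -55/ 3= -18.33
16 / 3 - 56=-152 / 3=-50.67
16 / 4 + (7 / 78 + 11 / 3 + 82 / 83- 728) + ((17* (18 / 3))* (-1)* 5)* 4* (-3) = 34964419 / 6474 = 5400.74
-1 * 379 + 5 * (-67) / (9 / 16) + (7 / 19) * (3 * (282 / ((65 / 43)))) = -768.36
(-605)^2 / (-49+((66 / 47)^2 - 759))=-808549225 / 1780516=-454.11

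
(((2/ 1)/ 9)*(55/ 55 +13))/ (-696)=-7/ 1566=-0.00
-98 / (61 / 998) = -1603.34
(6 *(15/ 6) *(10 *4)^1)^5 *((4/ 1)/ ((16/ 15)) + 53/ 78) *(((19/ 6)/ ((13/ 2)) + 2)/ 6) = 24129720000000000/ 169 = 142779408284023.67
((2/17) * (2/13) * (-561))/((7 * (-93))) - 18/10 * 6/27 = -5422/14105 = -0.38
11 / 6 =1.83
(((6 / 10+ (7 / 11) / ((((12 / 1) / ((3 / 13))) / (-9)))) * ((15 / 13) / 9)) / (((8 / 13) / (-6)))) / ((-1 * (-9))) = -467 / 6864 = -0.07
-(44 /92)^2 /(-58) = 121 /30682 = 0.00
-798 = -798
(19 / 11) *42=798 / 11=72.55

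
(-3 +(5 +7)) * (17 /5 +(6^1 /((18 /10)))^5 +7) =512636 /135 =3797.30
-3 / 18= -1 / 6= -0.17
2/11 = 0.18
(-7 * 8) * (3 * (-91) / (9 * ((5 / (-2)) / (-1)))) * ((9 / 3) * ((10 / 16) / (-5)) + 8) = 77714 / 15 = 5180.93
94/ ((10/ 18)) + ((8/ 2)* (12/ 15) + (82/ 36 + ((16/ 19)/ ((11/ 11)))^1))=300139/ 1710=175.52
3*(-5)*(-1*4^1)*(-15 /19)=-900 /19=-47.37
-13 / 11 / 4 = -13 / 44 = -0.30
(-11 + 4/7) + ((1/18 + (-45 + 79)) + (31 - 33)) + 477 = 498.63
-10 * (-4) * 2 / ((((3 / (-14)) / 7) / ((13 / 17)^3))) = -17224480 / 14739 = -1168.63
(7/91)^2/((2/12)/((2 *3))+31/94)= 1692/102245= 0.02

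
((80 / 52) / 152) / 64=5 / 31616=0.00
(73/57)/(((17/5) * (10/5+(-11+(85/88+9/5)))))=-160600/2657967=-0.06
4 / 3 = 1.33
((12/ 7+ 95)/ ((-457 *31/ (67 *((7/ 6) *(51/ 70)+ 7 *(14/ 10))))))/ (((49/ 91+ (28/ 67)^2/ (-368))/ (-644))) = 5831.11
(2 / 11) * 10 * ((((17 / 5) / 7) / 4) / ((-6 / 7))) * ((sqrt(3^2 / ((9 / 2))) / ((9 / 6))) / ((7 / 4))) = -68 * sqrt(2) / 693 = -0.14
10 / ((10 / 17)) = 17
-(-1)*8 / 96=1 / 12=0.08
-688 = -688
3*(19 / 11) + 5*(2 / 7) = 509 / 77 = 6.61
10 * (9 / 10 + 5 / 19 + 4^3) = 12381 / 19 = 651.63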